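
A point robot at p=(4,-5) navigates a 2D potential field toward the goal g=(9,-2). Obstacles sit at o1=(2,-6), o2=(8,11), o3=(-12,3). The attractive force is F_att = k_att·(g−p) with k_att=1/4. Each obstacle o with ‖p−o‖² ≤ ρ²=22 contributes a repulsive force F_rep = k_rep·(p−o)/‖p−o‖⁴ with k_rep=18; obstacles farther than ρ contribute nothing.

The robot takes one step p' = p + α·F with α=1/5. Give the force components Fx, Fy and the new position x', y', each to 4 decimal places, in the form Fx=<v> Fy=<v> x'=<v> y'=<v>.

F_att = 1/4·(g−p) = 1/4·(5,3) = (1.2500,0.7500)
o1: d²=5 ≤ ρ²=22; F_rep = 18·(2,1)/5² = (1.4400,0.7200)
o2: d²=272 > ρ²=22 → inactive
o3: d²=320 > ρ²=22 → inactive
F = F_att + ΣF_rep = (2.6900,1.4700)
p' = p + 1/5·F = (4.5380,-4.7060)

Fx=2.6900 Fy=1.4700 x'=4.5380 y'=-4.7060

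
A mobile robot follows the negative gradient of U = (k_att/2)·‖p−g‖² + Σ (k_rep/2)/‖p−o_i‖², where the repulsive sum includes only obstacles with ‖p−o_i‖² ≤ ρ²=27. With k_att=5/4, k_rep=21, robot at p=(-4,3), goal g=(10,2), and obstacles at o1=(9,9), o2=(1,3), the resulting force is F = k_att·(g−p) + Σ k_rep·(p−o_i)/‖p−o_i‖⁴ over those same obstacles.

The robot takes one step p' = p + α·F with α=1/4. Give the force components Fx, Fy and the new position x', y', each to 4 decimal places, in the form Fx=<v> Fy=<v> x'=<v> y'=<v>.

Fx=17.3320 Fy=-1.2500 x'=0.3330 y'=2.6875

F_att = 5/4·(g−p) = 5/4·(14,-1) = (17.5000,-1.2500)
o1: d²=205 > ρ²=27 → inactive
o2: d²=25 ≤ ρ²=27; F_rep = 21·(-5,0)/25² = (-0.1680,0.0000)
F = F_att + ΣF_rep = (17.3320,-1.2500)
p' = p + 1/4·F = (0.3330,2.6875)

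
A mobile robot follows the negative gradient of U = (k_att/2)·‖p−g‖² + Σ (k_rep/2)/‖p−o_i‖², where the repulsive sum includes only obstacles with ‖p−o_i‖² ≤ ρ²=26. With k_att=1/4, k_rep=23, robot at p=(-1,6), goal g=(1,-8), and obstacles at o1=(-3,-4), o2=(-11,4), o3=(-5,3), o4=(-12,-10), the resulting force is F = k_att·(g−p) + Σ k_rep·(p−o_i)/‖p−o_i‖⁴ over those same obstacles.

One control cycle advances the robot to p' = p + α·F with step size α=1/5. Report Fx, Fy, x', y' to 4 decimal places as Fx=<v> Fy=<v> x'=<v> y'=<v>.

F_att = 1/4·(g−p) = 1/4·(2,-14) = (0.5000,-3.5000)
o1: d²=104 > ρ²=26 → inactive
o2: d²=104 > ρ²=26 → inactive
o3: d²=25 ≤ ρ²=26; F_rep = 23·(4,3)/25² = (0.1472,0.1104)
o4: d²=377 > ρ²=26 → inactive
F = F_att + ΣF_rep = (0.6472,-3.3896)
p' = p + 1/5·F = (-0.8706,5.3221)

Fx=0.6472 Fy=-3.3896 x'=-0.8706 y'=5.3221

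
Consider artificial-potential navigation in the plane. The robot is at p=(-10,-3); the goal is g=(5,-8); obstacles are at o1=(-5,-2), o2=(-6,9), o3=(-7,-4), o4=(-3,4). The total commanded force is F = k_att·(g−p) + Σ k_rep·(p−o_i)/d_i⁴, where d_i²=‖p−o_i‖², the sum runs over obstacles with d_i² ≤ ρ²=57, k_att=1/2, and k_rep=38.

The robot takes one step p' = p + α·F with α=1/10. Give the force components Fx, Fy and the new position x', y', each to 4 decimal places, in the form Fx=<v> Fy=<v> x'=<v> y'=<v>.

Fx=6.0789 Fy=-2.1762 x'=-9.3921 y'=-3.2176

F_att = 1/2·(g−p) = 1/2·(15,-5) = (7.5000,-2.5000)
o1: d²=26 ≤ ρ²=57; F_rep = 38·(-5,-1)/26² = (-0.2811,-0.0562)
o2: d²=160 > ρ²=57 → inactive
o3: d²=10 ≤ ρ²=57; F_rep = 38·(-3,1)/10² = (-1.1400,0.3800)
o4: d²=98 > ρ²=57 → inactive
F = F_att + ΣF_rep = (6.0789,-2.1762)
p' = p + 1/10·F = (-9.3921,-3.2176)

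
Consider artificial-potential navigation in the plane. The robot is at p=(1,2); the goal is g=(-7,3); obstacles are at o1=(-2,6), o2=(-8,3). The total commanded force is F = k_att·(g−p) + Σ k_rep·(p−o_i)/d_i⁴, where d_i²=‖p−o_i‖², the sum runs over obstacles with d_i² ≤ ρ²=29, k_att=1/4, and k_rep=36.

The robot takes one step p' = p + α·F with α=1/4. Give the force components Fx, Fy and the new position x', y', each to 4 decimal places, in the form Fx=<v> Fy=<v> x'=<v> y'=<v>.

F_att = 1/4·(g−p) = 1/4·(-8,1) = (-2.0000,0.2500)
o1: d²=25 ≤ ρ²=29; F_rep = 36·(3,-4)/25² = (0.1728,-0.2304)
o2: d²=82 > ρ²=29 → inactive
F = F_att + ΣF_rep = (-1.8272,0.0196)
p' = p + 1/4·F = (0.5432,2.0049)

Fx=-1.8272 Fy=0.0196 x'=0.5432 y'=2.0049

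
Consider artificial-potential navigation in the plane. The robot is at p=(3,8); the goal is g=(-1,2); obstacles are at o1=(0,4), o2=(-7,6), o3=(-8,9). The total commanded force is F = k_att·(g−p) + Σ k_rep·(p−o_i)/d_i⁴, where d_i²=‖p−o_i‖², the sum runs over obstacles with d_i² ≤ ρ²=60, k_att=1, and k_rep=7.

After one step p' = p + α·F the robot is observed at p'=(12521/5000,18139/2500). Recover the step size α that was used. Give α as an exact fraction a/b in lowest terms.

α = 1/8

F_att = 1·(g−p) = 1·(-4,-6) = (-4.0000,-6.0000)
o1: d²=25 ≤ ρ²=60; F_rep = 7·(3,4)/25² = (0.0336,0.0448)
o2: d²=104 > ρ²=60 → inactive
o3: d²=122 > ρ²=60 → inactive
F = F_att + ΣF_rep = (-3.9664,-5.9552)
Δp = p'−p = (-0.4958,-0.7444); α = Δx/Fx = (-2479/5000) / (-2479/625) = 1/8
check: Δy/Fy = (-1861/2500) / (-3722/625) = 1/8 ✓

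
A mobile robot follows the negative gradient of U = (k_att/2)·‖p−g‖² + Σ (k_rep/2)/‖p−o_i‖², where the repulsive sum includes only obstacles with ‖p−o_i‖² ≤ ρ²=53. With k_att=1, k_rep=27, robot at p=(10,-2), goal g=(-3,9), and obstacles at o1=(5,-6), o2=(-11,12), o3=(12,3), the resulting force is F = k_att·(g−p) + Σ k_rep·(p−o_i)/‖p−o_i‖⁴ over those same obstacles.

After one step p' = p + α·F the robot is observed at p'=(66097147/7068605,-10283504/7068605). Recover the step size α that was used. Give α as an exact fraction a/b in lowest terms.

F_att = 1·(g−p) = 1·(-13,11) = (-13.0000,11.0000)
o1: d²=41 ≤ ρ²=53; F_rep = 27·(5,4)/41² = (0.0803,0.0642)
o2: d²=637 > ρ²=53 → inactive
o3: d²=29 ≤ ρ²=53; F_rep = 27·(-2,-5)/29² = (-0.0642,-0.1605)
F = F_att + ΣF_rep = (-12.9839,10.9037)
Δp = p'−p = (-0.6492,0.5452); α = Δx/Fx = (-4588903/7068605) / (-18355612/1413721) = 1/20
check: Δy/Fy = (3853706/7068605) / (15414824/1413721) = 1/20 ✓

α = 1/20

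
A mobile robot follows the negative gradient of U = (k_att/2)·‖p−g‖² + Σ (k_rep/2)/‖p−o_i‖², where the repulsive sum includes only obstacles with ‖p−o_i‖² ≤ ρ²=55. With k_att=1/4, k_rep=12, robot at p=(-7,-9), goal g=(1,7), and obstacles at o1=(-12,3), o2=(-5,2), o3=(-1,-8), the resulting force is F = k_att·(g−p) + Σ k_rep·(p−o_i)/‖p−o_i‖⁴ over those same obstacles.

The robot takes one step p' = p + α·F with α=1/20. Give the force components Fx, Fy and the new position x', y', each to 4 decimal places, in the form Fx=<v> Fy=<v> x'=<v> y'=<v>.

F_att = 1/4·(g−p) = 1/4·(8,16) = (2.0000,4.0000)
o1: d²=169 > ρ²=55 → inactive
o2: d²=125 > ρ²=55 → inactive
o3: d²=37 ≤ ρ²=55; F_rep = 12·(-6,-1)/37² = (-0.0526,-0.0088)
F = F_att + ΣF_rep = (1.9474,3.9912)
p' = p + 1/20·F = (-6.9026,-8.8004)

Fx=1.9474 Fy=3.9912 x'=-6.9026 y'=-8.8004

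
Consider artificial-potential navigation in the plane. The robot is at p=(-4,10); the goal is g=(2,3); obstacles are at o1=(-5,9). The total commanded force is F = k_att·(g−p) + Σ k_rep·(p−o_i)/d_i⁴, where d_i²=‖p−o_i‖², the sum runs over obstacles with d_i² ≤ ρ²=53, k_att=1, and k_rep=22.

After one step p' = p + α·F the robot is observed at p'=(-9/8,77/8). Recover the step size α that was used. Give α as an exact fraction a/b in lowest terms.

α = 1/4

F_att = 1·(g−p) = 1·(6,-7) = (6.0000,-7.0000)
o1: d²=2 ≤ ρ²=53; F_rep = 22·(1,1)/2² = (5.5000,5.5000)
F = F_att + ΣF_rep = (11.5000,-1.5000)
Δp = p'−p = (2.8750,-0.3750); α = Δx/Fx = (23/8) / (23/2) = 1/4
check: Δy/Fy = (-3/8) / (-3/2) = 1/4 ✓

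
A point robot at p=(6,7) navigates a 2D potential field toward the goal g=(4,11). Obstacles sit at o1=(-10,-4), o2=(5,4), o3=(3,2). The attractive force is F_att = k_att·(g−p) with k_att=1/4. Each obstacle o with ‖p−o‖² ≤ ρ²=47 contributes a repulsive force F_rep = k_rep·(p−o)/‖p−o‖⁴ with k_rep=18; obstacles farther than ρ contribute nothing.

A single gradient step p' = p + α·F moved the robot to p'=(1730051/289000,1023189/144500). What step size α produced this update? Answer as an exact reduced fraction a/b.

F_att = 1/4·(g−p) = 1/4·(-2,4) = (-0.5000,1.0000)
o1: d²=377 > ρ²=47 → inactive
o2: d²=10 ≤ ρ²=47; F_rep = 18·(1,3)/10² = (0.1800,0.5400)
o3: d²=34 ≤ ρ²=47; F_rep = 18·(3,5)/34² = (0.0467,0.0779)
F = F_att + ΣF_rep = (-0.2733,1.6179)
Δp = p'−p = (-0.0137,0.0809); α = Δx/Fx = (-3949/289000) / (-3949/14450) = 1/20
check: Δy/Fy = (11689/144500) / (11689/7225) = 1/20 ✓

α = 1/20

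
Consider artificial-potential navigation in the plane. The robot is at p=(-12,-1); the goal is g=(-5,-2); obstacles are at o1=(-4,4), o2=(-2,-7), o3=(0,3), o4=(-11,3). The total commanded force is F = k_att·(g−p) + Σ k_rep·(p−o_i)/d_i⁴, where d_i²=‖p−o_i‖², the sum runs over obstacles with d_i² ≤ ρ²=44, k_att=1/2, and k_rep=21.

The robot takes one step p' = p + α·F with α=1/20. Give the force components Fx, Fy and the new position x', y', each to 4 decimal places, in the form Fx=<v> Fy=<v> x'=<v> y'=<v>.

Fx=3.4273 Fy=-0.7907 x'=-11.8286 y'=-1.0395

F_att = 1/2·(g−p) = 1/2·(7,-1) = (3.5000,-0.5000)
o1: d²=89 > ρ²=44 → inactive
o2: d²=136 > ρ²=44 → inactive
o3: d²=160 > ρ²=44 → inactive
o4: d²=17 ≤ ρ²=44; F_rep = 21·(-1,-4)/17² = (-0.0727,-0.2907)
F = F_att + ΣF_rep = (3.4273,-0.7907)
p' = p + 1/20·F = (-11.8286,-1.0395)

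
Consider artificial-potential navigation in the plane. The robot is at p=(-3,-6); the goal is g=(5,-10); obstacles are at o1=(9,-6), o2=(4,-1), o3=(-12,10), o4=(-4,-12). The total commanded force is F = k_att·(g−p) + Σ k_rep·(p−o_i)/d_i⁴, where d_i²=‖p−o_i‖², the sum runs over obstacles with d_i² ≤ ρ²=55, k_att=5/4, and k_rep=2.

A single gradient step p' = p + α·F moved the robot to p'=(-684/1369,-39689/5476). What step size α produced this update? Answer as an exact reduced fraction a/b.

F_att = 5/4·(g−p) = 5/4·(8,-4) = (10.0000,-5.0000)
o1: d²=144 > ρ²=55 → inactive
o2: d²=74 > ρ²=55 → inactive
o3: d²=337 > ρ²=55 → inactive
o4: d²=37 ≤ ρ²=55; F_rep = 2·(1,6)/37² = (0.0015,0.0088)
F = F_att + ΣF_rep = (10.0015,-4.9912)
Δp = p'−p = (2.5004,-1.2478); α = Δx/Fx = (3423/1369) / (13692/1369) = 1/4
check: Δy/Fy = (-6833/5476) / (-6833/1369) = 1/4 ✓

α = 1/4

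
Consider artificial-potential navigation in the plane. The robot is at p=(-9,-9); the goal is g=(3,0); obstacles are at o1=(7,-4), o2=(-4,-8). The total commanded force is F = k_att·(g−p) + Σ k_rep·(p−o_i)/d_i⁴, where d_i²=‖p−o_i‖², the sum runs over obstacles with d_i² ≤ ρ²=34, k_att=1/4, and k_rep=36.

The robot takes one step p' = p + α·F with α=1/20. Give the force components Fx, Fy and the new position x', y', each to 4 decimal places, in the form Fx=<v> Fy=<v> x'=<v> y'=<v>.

Fx=2.7337 Fy=2.1967 x'=-8.8633 y'=-8.8902

F_att = 1/4·(g−p) = 1/4·(12,9) = (3.0000,2.2500)
o1: d²=281 > ρ²=34 → inactive
o2: d²=26 ≤ ρ²=34; F_rep = 36·(-5,-1)/26² = (-0.2663,-0.0533)
F = F_att + ΣF_rep = (2.7337,2.1967)
p' = p + 1/20·F = (-8.8633,-8.8902)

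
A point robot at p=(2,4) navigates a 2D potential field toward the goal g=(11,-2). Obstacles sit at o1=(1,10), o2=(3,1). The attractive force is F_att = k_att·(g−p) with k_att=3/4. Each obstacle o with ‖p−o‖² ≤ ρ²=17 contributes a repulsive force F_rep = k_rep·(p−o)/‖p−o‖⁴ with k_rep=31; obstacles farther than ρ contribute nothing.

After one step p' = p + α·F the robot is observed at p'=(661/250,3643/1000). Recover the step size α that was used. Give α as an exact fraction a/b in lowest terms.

α = 1/10

F_att = 3/4·(g−p) = 3/4·(9,-6) = (6.7500,-4.5000)
o1: d²=37 > ρ²=17 → inactive
o2: d²=10 ≤ ρ²=17; F_rep = 31·(-1,3)/10² = (-0.3100,0.9300)
F = F_att + ΣF_rep = (6.4400,-3.5700)
Δp = p'−p = (0.6440,-0.3570); α = Δx/Fx = (161/250) / (161/25) = 1/10
check: Δy/Fy = (-357/1000) / (-357/100) = 1/10 ✓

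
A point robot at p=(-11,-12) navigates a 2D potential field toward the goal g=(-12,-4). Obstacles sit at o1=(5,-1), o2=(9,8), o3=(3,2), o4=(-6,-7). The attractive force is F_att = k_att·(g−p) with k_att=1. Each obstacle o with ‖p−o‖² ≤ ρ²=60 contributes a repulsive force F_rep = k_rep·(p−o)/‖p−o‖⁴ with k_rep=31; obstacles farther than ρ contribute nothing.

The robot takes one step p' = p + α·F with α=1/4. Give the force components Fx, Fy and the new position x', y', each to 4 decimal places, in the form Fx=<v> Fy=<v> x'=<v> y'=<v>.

Fx=-1.0620 Fy=7.9380 x'=-11.2655 y'=-10.0155

F_att = 1·(g−p) = 1·(-1,8) = (-1.0000,8.0000)
o1: d²=377 > ρ²=60 → inactive
o2: d²=800 > ρ²=60 → inactive
o3: d²=392 > ρ²=60 → inactive
o4: d²=50 ≤ ρ²=60; F_rep = 31·(-5,-5)/50² = (-0.0620,-0.0620)
F = F_att + ΣF_rep = (-1.0620,7.9380)
p' = p + 1/4·F = (-11.2655,-10.0155)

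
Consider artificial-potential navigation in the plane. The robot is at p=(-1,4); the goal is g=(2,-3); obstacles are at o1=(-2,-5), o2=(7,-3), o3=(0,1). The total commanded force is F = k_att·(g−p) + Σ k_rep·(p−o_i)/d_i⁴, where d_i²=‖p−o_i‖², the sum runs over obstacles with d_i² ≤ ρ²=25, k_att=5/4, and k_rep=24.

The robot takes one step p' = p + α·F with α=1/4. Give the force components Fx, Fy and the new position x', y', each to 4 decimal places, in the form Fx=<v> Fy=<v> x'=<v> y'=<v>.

F_att = 5/4·(g−p) = 5/4·(3,-7) = (3.7500,-8.7500)
o1: d²=82 > ρ²=25 → inactive
o2: d²=113 > ρ²=25 → inactive
o3: d²=10 ≤ ρ²=25; F_rep = 24·(-1,3)/10² = (-0.2400,0.7200)
F = F_att + ΣF_rep = (3.5100,-8.0300)
p' = p + 1/4·F = (-0.1225,1.9925)

Fx=3.5100 Fy=-8.0300 x'=-0.1225 y'=1.9925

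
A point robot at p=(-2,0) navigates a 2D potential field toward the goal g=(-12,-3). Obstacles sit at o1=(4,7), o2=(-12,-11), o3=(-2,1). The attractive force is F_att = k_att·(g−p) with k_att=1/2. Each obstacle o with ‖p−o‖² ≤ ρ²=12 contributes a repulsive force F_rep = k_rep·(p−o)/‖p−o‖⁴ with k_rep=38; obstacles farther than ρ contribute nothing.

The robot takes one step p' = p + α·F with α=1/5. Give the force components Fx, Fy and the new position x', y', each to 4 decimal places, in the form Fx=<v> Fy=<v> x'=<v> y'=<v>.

F_att = 1/2·(g−p) = 1/2·(-10,-3) = (-5.0000,-1.5000)
o1: d²=85 > ρ²=12 → inactive
o2: d²=221 > ρ²=12 → inactive
o3: d²=1 ≤ ρ²=12; F_rep = 38·(0,-1)/1² = (0.0000,-38.0000)
F = F_att + ΣF_rep = (-5.0000,-39.5000)
p' = p + 1/5·F = (-3.0000,-7.9000)

Fx=-5.0000 Fy=-39.5000 x'=-3.0000 y'=-7.9000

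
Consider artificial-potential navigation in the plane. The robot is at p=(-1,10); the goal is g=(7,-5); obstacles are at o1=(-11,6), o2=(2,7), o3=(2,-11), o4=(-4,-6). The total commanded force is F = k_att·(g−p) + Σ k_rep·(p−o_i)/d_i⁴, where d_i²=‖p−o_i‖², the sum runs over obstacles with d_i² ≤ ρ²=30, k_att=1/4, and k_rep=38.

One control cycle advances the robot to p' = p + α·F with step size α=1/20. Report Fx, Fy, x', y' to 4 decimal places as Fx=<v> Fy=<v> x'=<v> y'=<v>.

Fx=1.6481 Fy=-3.3981 x'=-0.9176 y'=9.8301

F_att = 1/4·(g−p) = 1/4·(8,-15) = (2.0000,-3.7500)
o1: d²=116 > ρ²=30 → inactive
o2: d²=18 ≤ ρ²=30; F_rep = 38·(-3,3)/18² = (-0.3519,0.3519)
o3: d²=450 > ρ²=30 → inactive
o4: d²=265 > ρ²=30 → inactive
F = F_att + ΣF_rep = (1.6481,-3.3981)
p' = p + 1/20·F = (-0.9176,9.8301)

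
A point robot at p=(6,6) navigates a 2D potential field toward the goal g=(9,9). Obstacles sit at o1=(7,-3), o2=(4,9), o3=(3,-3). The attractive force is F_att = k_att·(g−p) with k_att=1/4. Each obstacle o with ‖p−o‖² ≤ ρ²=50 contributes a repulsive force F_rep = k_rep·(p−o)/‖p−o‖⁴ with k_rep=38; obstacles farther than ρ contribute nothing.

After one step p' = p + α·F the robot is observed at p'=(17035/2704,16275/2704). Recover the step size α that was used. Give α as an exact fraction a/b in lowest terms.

F_att = 1/4·(g−p) = 1/4·(3,3) = (0.7500,0.7500)
o1: d²=82 > ρ²=50 → inactive
o2: d²=13 ≤ ρ²=50; F_rep = 38·(2,-3)/13² = (0.4497,-0.6746)
o3: d²=90 > ρ²=50 → inactive
F = F_att + ΣF_rep = (1.1997,0.0754)
Δp = p'−p = (0.2999,0.0189); α = Δx/Fx = (811/2704) / (811/676) = 1/4
check: Δy/Fy = (51/2704) / (51/676) = 1/4 ✓

α = 1/4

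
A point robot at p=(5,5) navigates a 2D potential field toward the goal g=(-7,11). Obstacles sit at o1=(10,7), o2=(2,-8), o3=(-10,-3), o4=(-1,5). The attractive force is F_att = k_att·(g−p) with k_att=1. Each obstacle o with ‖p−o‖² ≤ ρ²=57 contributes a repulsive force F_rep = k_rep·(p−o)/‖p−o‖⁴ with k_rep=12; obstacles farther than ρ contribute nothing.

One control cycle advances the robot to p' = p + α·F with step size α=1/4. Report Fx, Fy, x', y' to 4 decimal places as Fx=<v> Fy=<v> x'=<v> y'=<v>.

Fx=-12.0158 Fy=5.9715 x'=1.9961 y'=6.4929

F_att = 1·(g−p) = 1·(-12,6) = (-12.0000,6.0000)
o1: d²=29 ≤ ρ²=57; F_rep = 12·(-5,-2)/29² = (-0.0713,-0.0285)
o2: d²=178 > ρ²=57 → inactive
o3: d²=289 > ρ²=57 → inactive
o4: d²=36 ≤ ρ²=57; F_rep = 12·(6,0)/36² = (0.0556,0.0000)
F = F_att + ΣF_rep = (-12.0158,5.9715)
p' = p + 1/4·F = (1.9961,6.4929)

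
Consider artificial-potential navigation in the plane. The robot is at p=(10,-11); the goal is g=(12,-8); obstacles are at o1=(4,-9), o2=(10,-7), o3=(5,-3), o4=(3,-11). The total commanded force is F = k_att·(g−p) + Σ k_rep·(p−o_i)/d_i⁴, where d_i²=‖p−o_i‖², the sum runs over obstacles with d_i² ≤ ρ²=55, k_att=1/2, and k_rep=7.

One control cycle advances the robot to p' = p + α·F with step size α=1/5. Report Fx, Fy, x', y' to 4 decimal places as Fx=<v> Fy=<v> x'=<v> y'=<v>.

F_att = 1/2·(g−p) = 1/2·(2,3) = (1.0000,1.5000)
o1: d²=40 ≤ ρ²=55; F_rep = 7·(6,-2)/40² = (0.0262,-0.0088)
o2: d²=16 ≤ ρ²=55; F_rep = 7·(0,-4)/16² = (0.0000,-0.1094)
o3: d²=89 > ρ²=55 → inactive
o4: d²=49 ≤ ρ²=55; F_rep = 7·(7,0)/49² = (0.0204,0.0000)
F = F_att + ΣF_rep = (1.0467,1.3819)
p' = p + 1/5·F = (10.2093,-10.7236)

Fx=1.0467 Fy=1.3819 x'=10.2093 y'=-10.7236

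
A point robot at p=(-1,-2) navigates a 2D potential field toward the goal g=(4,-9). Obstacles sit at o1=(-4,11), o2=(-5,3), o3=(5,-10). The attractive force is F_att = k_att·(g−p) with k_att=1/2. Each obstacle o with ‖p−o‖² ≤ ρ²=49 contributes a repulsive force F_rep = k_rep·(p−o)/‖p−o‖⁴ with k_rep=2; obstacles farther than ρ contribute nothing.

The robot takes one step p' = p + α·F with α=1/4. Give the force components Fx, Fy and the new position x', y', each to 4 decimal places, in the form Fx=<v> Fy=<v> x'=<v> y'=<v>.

F_att = 1/2·(g−p) = 1/2·(5,-7) = (2.5000,-3.5000)
o1: d²=178 > ρ²=49 → inactive
o2: d²=41 ≤ ρ²=49; F_rep = 2·(4,-5)/41² = (0.0048,-0.0059)
o3: d²=100 > ρ²=49 → inactive
F = F_att + ΣF_rep = (2.5048,-3.5059)
p' = p + 1/4·F = (-0.3738,-2.8765)

Fx=2.5048 Fy=-3.5059 x'=-0.3738 y'=-2.8765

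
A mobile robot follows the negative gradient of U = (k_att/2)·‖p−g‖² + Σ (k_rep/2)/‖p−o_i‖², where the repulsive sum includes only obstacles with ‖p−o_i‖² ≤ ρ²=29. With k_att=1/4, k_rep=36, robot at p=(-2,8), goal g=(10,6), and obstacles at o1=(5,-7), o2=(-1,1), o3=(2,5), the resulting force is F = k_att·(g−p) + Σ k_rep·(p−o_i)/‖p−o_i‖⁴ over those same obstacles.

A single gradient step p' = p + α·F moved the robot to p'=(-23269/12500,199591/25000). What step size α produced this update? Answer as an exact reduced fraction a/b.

α = 1/20

F_att = 1/4·(g−p) = 1/4·(12,-2) = (3.0000,-0.5000)
o1: d²=274 > ρ²=29 → inactive
o2: d²=50 > ρ²=29 → inactive
o3: d²=25 ≤ ρ²=29; F_rep = 36·(-4,3)/25² = (-0.2304,0.1728)
F = F_att + ΣF_rep = (2.7696,-0.3272)
Δp = p'−p = (0.1385,-0.0164); α = Δx/Fx = (1731/12500) / (1731/625) = 1/20
check: Δy/Fy = (-409/25000) / (-409/1250) = 1/20 ✓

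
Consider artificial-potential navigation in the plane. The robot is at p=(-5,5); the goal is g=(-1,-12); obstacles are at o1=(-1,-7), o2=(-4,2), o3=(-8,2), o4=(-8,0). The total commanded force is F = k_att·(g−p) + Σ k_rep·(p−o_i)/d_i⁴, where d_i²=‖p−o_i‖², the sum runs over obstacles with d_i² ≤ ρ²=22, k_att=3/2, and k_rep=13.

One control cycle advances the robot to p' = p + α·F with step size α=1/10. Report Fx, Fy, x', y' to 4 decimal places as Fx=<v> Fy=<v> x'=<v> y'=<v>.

F_att = 3/2·(g−p) = 3/2·(4,-17) = (6.0000,-25.5000)
o1: d²=160 > ρ²=22 → inactive
o2: d²=10 ≤ ρ²=22; F_rep = 13·(-1,3)/10² = (-0.1300,0.3900)
o3: d²=18 ≤ ρ²=22; F_rep = 13·(3,3)/18² = (0.1204,0.1204)
o4: d²=34 > ρ²=22 → inactive
F = F_att + ΣF_rep = (5.9904,-24.9896)
p' = p + 1/10·F = (-4.4010,2.5010)

Fx=5.9904 Fy=-24.9896 x'=-4.4010 y'=2.5010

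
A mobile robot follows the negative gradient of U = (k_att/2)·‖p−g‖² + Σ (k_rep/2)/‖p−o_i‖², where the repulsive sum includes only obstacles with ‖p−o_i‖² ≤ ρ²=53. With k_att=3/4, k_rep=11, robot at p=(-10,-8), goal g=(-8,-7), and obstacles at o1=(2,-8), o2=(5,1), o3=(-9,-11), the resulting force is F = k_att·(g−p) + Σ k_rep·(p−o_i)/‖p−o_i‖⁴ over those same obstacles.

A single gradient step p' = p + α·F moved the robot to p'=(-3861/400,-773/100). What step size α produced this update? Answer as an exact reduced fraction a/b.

F_att = 3/4·(g−p) = 3/4·(2,1) = (1.5000,0.7500)
o1: d²=144 > ρ²=53 → inactive
o2: d²=306 > ρ²=53 → inactive
o3: d²=10 ≤ ρ²=53; F_rep = 11·(-1,3)/10² = (-0.1100,0.3300)
F = F_att + ΣF_rep = (1.3900,1.0800)
Δp = p'−p = (0.3475,0.2700); α = Δx/Fx = (139/400) / (139/100) = 1/4
check: Δy/Fy = (27/100) / (27/25) = 1/4 ✓

α = 1/4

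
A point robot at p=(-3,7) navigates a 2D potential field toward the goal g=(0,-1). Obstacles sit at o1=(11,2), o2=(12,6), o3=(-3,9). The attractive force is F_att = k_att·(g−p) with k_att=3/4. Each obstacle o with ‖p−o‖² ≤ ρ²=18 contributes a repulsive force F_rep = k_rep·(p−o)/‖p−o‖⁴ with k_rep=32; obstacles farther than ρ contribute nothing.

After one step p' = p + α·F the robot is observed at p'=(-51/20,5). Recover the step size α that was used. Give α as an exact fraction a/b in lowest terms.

α = 1/5

F_att = 3/4·(g−p) = 3/4·(3,-8) = (2.2500,-6.0000)
o1: d²=221 > ρ²=18 → inactive
o2: d²=226 > ρ²=18 → inactive
o3: d²=4 ≤ ρ²=18; F_rep = 32·(0,-2)/4² = (0.0000,-4.0000)
F = F_att + ΣF_rep = (2.2500,-10.0000)
Δp = p'−p = (0.4500,-2.0000); α = Δx/Fx = (9/20) / (9/4) = 1/5
check: Δy/Fy = (-2) / (-10) = 1/5 ✓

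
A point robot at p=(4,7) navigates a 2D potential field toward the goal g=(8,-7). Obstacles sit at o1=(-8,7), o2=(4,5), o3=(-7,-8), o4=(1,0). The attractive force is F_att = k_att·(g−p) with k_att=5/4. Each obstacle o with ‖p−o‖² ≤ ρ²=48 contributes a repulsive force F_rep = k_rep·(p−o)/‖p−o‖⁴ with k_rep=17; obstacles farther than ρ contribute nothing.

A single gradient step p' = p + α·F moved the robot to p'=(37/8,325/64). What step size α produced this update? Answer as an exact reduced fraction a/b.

F_att = 5/4·(g−p) = 5/4·(4,-14) = (5.0000,-17.5000)
o1: d²=144 > ρ²=48 → inactive
o2: d²=4 ≤ ρ²=48; F_rep = 17·(0,2)/4² = (0.0000,2.1250)
o3: d²=346 > ρ²=48 → inactive
o4: d²=58 > ρ²=48 → inactive
F = F_att + ΣF_rep = (5.0000,-15.3750)
Δp = p'−p = (0.6250,-1.9219); α = Δx/Fx = (5/8) / (5) = 1/8
check: Δy/Fy = (-123/64) / (-123/8) = 1/8 ✓

α = 1/8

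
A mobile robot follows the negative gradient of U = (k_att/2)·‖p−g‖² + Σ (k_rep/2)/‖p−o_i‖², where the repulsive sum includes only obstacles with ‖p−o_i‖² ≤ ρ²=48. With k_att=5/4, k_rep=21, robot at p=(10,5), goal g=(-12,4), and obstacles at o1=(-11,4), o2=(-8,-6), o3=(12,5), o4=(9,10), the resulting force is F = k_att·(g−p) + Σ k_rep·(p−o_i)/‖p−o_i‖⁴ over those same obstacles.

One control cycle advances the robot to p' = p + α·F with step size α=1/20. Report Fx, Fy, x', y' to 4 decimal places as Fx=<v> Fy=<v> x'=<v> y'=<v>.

F_att = 5/4·(g−p) = 5/4·(-22,-1) = (-27.5000,-1.2500)
o1: d²=442 > ρ²=48 → inactive
o2: d²=445 > ρ²=48 → inactive
o3: d²=4 ≤ ρ²=48; F_rep = 21·(-2,0)/4² = (-2.6250,0.0000)
o4: d²=26 ≤ ρ²=48; F_rep = 21·(1,-5)/26² = (0.0311,-0.1553)
F = F_att + ΣF_rep = (-30.0939,-1.4053)
p' = p + 1/20·F = (8.4953,4.9297)

Fx=-30.0939 Fy=-1.4053 x'=8.4953 y'=4.9297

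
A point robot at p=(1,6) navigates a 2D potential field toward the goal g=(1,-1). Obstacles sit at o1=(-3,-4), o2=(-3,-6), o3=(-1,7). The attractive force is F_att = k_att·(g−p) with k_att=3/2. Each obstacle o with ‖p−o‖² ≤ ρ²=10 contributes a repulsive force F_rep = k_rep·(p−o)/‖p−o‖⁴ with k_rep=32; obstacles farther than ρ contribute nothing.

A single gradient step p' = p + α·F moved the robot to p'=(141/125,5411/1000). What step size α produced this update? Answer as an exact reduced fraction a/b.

F_att = 3/2·(g−p) = 3/2·(0,-7) = (0.0000,-10.5000)
o1: d²=116 > ρ²=10 → inactive
o2: d²=160 > ρ²=10 → inactive
o3: d²=5 ≤ ρ²=10; F_rep = 32·(2,-1)/5² = (2.5600,-1.2800)
F = F_att + ΣF_rep = (2.5600,-11.7800)
Δp = p'−p = (0.1280,-0.5890); α = Δx/Fx = (16/125) / (64/25) = 1/20
check: Δy/Fy = (-589/1000) / (-589/50) = 1/20 ✓

α = 1/20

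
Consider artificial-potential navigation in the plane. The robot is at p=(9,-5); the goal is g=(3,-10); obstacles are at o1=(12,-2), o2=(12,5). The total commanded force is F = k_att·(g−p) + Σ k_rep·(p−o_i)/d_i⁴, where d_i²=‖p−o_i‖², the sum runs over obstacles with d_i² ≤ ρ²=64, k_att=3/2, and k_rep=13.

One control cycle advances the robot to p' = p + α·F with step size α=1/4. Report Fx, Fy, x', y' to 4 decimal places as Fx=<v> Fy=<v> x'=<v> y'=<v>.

Fx=-9.1204 Fy=-7.6204 x'=6.7199 y'=-6.9051

F_att = 3/2·(g−p) = 3/2·(-6,-5) = (-9.0000,-7.5000)
o1: d²=18 ≤ ρ²=64; F_rep = 13·(-3,-3)/18² = (-0.1204,-0.1204)
o2: d²=109 > ρ²=64 → inactive
F = F_att + ΣF_rep = (-9.1204,-7.6204)
p' = p + 1/4·F = (6.7199,-6.9051)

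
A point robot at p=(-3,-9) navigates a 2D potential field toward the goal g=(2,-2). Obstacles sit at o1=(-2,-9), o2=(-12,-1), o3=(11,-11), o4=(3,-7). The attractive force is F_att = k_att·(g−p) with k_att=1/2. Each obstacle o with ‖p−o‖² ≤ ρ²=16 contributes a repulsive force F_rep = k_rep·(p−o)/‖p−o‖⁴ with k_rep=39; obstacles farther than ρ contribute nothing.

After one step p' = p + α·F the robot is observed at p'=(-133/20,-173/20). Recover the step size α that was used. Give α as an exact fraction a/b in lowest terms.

α = 1/10

F_att = 1/2·(g−p) = 1/2·(5,7) = (2.5000,3.5000)
o1: d²=1 ≤ ρ²=16; F_rep = 39·(-1,0)/1² = (-39.0000,0.0000)
o2: d²=145 > ρ²=16 → inactive
o3: d²=200 > ρ²=16 → inactive
o4: d²=40 > ρ²=16 → inactive
F = F_att + ΣF_rep = (-36.5000,3.5000)
Δp = p'−p = (-3.6500,0.3500); α = Δx/Fx = (-73/20) / (-73/2) = 1/10
check: Δy/Fy = (7/20) / (7/2) = 1/10 ✓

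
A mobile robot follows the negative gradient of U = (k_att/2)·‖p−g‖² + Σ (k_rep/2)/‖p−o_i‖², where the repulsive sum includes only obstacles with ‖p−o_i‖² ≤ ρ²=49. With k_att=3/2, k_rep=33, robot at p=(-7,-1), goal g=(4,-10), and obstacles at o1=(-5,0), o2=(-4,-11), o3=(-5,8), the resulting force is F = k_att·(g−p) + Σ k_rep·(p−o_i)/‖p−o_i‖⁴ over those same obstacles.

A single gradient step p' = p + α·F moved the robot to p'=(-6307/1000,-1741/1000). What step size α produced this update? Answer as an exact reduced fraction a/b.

α = 1/20

F_att = 3/2·(g−p) = 3/2·(11,-9) = (16.5000,-13.5000)
o1: d²=5 ≤ ρ²=49; F_rep = 33·(-2,-1)/5² = (-2.6400,-1.3200)
o2: d²=109 > ρ²=49 → inactive
o3: d²=85 > ρ²=49 → inactive
F = F_att + ΣF_rep = (13.8600,-14.8200)
Δp = p'−p = (0.6930,-0.7410); α = Δx/Fx = (693/1000) / (693/50) = 1/20
check: Δy/Fy = (-741/1000) / (-741/50) = 1/20 ✓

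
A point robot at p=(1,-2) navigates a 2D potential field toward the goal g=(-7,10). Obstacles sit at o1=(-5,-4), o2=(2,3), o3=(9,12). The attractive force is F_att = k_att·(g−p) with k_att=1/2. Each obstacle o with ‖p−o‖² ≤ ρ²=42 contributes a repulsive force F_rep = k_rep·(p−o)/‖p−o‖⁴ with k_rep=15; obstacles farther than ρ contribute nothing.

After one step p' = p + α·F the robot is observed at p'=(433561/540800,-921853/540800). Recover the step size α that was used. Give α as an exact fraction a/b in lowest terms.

α = 1/20

F_att = 1/2·(g−p) = 1/2·(-8,12) = (-4.0000,6.0000)
o1: d²=40 ≤ ρ²=42; F_rep = 15·(6,2)/40² = (0.0563,0.0187)
o2: d²=26 ≤ ρ²=42; F_rep = 15·(-1,-5)/26² = (-0.0222,-0.1109)
o3: d²=260 > ρ²=42 → inactive
F = F_att + ΣF_rep = (-3.9659,5.9078)
Δp = p'−p = (-0.1983,0.2954); α = Δx/Fx = (-107239/540800) / (-107239/27040) = 1/20
check: Δy/Fy = (159747/540800) / (159747/27040) = 1/20 ✓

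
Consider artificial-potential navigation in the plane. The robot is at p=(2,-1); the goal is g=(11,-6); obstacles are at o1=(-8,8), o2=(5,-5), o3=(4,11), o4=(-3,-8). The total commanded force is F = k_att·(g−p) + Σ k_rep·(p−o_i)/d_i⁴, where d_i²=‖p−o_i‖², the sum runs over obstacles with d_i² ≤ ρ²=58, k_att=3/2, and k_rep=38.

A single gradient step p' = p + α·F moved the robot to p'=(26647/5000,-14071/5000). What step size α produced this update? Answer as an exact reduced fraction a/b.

F_att = 3/2·(g−p) = 3/2·(9,-5) = (13.5000,-7.5000)
o1: d²=181 > ρ²=58 → inactive
o2: d²=25 ≤ ρ²=58; F_rep = 38·(-3,4)/25² = (-0.1824,0.2432)
o3: d²=148 > ρ²=58 → inactive
o4: d²=74 > ρ²=58 → inactive
F = F_att + ΣF_rep = (13.3176,-7.2568)
Δp = p'−p = (3.3294,-1.8142); α = Δx/Fx = (16647/5000) / (16647/1250) = 1/4
check: Δy/Fy = (-9071/5000) / (-9071/1250) = 1/4 ✓

α = 1/4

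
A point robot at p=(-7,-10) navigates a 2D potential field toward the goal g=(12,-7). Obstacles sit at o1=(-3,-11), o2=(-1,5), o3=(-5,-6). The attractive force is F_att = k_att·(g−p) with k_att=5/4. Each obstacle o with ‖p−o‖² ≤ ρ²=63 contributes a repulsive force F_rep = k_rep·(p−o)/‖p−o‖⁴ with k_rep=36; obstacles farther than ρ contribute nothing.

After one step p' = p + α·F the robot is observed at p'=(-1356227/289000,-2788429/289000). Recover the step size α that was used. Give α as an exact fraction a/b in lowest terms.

α = 1/10

F_att = 5/4·(g−p) = 5/4·(19,3) = (23.7500,3.7500)
o1: d²=17 ≤ ρ²=63; F_rep = 36·(-4,1)/17² = (-0.4983,0.1246)
o2: d²=261 > ρ²=63 → inactive
o3: d²=20 ≤ ρ²=63; F_rep = 36·(-2,-4)/20² = (-0.1800,-0.3600)
F = F_att + ΣF_rep = (23.0717,3.5146)
Δp = p'−p = (2.3072,0.3515); α = Δx/Fx = (666773/289000) / (666773/28900) = 1/10
check: Δy/Fy = (101571/289000) / (101571/28900) = 1/10 ✓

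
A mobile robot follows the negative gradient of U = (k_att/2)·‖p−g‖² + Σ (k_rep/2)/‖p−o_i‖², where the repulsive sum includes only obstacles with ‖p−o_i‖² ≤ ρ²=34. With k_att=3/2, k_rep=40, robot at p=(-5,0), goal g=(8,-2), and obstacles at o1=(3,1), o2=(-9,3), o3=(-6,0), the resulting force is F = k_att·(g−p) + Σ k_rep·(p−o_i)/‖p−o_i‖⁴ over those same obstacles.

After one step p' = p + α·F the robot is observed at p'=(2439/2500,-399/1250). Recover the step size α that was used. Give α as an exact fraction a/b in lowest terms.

α = 1/10

F_att = 3/2·(g−p) = 3/2·(13,-2) = (19.5000,-3.0000)
o1: d²=65 > ρ²=34 → inactive
o2: d²=25 ≤ ρ²=34; F_rep = 40·(4,-3)/25² = (0.2560,-0.1920)
o3: d²=1 ≤ ρ²=34; F_rep = 40·(1,0)/1² = (40.0000,0.0000)
F = F_att + ΣF_rep = (59.7560,-3.1920)
Δp = p'−p = (5.9756,-0.3192); α = Δx/Fx = (14939/2500) / (14939/250) = 1/10
check: Δy/Fy = (-399/1250) / (-399/125) = 1/10 ✓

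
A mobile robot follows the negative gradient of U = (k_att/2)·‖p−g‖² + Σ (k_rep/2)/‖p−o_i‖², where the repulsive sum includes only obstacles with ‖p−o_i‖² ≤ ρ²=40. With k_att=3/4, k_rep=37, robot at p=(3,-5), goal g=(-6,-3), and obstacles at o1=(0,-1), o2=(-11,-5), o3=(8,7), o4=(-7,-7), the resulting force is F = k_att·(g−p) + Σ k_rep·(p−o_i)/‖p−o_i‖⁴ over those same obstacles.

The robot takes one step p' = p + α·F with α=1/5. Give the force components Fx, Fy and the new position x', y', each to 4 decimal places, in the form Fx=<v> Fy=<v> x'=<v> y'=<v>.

F_att = 3/4·(g−p) = 3/4·(-9,2) = (-6.7500,1.5000)
o1: d²=25 ≤ ρ²=40; F_rep = 37·(3,-4)/25² = (0.1776,-0.2368)
o2: d²=196 > ρ²=40 → inactive
o3: d²=169 > ρ²=40 → inactive
o4: d²=104 > ρ²=40 → inactive
F = F_att + ΣF_rep = (-6.5724,1.2632)
p' = p + 1/5·F = (1.6855,-4.7474)

Fx=-6.5724 Fy=1.2632 x'=1.6855 y'=-4.7474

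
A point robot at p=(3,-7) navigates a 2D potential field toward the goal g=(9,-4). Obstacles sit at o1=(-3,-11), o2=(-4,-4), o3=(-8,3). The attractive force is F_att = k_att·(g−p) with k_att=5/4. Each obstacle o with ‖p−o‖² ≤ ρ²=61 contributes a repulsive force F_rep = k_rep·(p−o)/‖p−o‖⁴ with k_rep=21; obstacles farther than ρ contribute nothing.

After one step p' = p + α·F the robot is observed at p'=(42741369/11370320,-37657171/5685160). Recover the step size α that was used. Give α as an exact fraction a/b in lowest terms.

F_att = 5/4·(g−p) = 5/4·(6,3) = (7.5000,3.7500)
o1: d²=52 ≤ ρ²=61; F_rep = 21·(6,4)/52² = (0.0466,0.0311)
o2: d²=58 ≤ ρ²=61; F_rep = 21·(7,-3)/58² = (0.0437,-0.0187)
o3: d²=221 > ρ²=61 → inactive
F = F_att + ΣF_rep = (7.5903,3.7623)
Δp = p'−p = (0.7590,0.3762); α = Δx/Fx = (8630409/11370320) / (8630409/1137032) = 1/10
check: Δy/Fy = (2138949/5685160) / (2138949/568516) = 1/10 ✓

α = 1/10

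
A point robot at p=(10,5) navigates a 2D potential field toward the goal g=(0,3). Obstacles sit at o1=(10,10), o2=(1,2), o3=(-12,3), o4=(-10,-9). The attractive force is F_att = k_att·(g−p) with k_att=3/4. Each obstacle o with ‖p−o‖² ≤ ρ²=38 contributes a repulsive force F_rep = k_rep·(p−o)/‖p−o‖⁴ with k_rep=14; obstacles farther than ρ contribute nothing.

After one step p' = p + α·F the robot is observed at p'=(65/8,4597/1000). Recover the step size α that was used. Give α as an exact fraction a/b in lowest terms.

α = 1/4

F_att = 3/4·(g−p) = 3/4·(-10,-2) = (-7.5000,-1.5000)
o1: d²=25 ≤ ρ²=38; F_rep = 14·(0,-5)/25² = (0.0000,-0.1120)
o2: d²=90 > ρ²=38 → inactive
o3: d²=488 > ρ²=38 → inactive
o4: d²=596 > ρ²=38 → inactive
F = F_att + ΣF_rep = (-7.5000,-1.6120)
Δp = p'−p = (-1.8750,-0.4030); α = Δx/Fx = (-15/8) / (-15/2) = 1/4
check: Δy/Fy = (-403/1000) / (-403/250) = 1/4 ✓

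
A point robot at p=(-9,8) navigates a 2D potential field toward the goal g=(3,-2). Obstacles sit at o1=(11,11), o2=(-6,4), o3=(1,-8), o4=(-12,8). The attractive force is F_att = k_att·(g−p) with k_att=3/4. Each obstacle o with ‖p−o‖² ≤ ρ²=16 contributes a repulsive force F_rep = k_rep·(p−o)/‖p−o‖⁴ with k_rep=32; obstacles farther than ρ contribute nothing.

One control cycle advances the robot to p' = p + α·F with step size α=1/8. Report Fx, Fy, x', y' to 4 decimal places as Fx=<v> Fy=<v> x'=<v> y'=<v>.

Fx=10.1852 Fy=-7.5000 x'=-7.7269 y'=7.0625

F_att = 3/4·(g−p) = 3/4·(12,-10) = (9.0000,-7.5000)
o1: d²=409 > ρ²=16 → inactive
o2: d²=25 > ρ²=16 → inactive
o3: d²=356 > ρ²=16 → inactive
o4: d²=9 ≤ ρ²=16; F_rep = 32·(3,0)/9² = (1.1852,0.0000)
F = F_att + ΣF_rep = (10.1852,-7.5000)
p' = p + 1/8·F = (-7.7269,7.0625)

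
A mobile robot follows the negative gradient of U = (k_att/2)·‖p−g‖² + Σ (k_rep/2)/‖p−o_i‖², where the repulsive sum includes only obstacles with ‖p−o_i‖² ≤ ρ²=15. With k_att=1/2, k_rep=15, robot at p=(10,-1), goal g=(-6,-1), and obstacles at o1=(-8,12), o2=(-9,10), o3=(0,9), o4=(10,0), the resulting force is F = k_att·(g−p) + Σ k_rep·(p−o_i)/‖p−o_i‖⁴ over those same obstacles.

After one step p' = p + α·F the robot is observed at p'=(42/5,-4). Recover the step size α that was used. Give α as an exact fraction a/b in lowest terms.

α = 1/5

F_att = 1/2·(g−p) = 1/2·(-16,0) = (-8.0000,0.0000)
o1: d²=493 > ρ²=15 → inactive
o2: d²=482 > ρ²=15 → inactive
o3: d²=200 > ρ²=15 → inactive
o4: d²=1 ≤ ρ²=15; F_rep = 15·(0,-1)/1² = (0.0000,-15.0000)
F = F_att + ΣF_rep = (-8.0000,-15.0000)
Δp = p'−p = (-1.6000,-3.0000); α = Δx/Fx = (-8/5) / (-8) = 1/5
check: Δy/Fy = (-3) / (-15) = 1/5 ✓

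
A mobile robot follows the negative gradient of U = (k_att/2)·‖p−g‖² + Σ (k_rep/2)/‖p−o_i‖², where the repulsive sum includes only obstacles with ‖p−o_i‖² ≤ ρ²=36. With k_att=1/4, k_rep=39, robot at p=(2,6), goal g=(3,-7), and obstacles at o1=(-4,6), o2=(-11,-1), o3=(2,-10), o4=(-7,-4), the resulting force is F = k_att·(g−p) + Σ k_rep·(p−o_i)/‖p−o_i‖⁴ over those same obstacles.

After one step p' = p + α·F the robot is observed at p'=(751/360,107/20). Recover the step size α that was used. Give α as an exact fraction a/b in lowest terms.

α = 1/5

F_att = 1/4·(g−p) = 1/4·(1,-13) = (0.2500,-3.2500)
o1: d²=36 ≤ ρ²=36; F_rep = 39·(6,0)/36² = (0.1806,0.0000)
o2: d²=218 > ρ²=36 → inactive
o3: d²=256 > ρ²=36 → inactive
o4: d²=181 > ρ²=36 → inactive
F = F_att + ΣF_rep = (0.4306,-3.2500)
Δp = p'−p = (0.0861,-0.6500); α = Δx/Fx = (31/360) / (31/72) = 1/5
check: Δy/Fy = (-13/20) / (-13/4) = 1/5 ✓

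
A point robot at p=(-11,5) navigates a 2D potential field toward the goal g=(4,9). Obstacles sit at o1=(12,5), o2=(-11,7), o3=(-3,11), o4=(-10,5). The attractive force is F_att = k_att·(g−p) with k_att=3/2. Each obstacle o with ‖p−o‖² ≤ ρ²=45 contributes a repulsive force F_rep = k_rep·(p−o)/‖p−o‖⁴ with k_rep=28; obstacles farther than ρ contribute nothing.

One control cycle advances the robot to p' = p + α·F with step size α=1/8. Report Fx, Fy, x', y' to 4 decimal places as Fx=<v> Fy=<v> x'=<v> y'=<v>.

Fx=-5.5000 Fy=2.5000 x'=-11.6875 y'=5.3125

F_att = 3/2·(g−p) = 3/2·(15,4) = (22.5000,6.0000)
o1: d²=529 > ρ²=45 → inactive
o2: d²=4 ≤ ρ²=45; F_rep = 28·(0,-2)/4² = (0.0000,-3.5000)
o3: d²=100 > ρ²=45 → inactive
o4: d²=1 ≤ ρ²=45; F_rep = 28·(-1,0)/1² = (-28.0000,0.0000)
F = F_att + ΣF_rep = (-5.5000,2.5000)
p' = p + 1/8·F = (-11.6875,5.3125)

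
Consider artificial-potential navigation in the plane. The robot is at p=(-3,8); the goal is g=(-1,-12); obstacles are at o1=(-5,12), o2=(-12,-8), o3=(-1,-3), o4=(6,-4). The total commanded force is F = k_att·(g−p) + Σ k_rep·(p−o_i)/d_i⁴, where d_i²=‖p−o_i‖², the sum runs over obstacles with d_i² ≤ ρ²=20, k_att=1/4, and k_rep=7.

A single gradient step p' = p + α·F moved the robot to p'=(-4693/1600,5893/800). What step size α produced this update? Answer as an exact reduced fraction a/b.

α = 1/8

F_att = 1/4·(g−p) = 1/4·(2,-20) = (0.5000,-5.0000)
o1: d²=20 ≤ ρ²=20; F_rep = 7·(2,-4)/20² = (0.0350,-0.0700)
o2: d²=337 > ρ²=20 → inactive
o3: d²=125 > ρ²=20 → inactive
o4: d²=225 > ρ²=20 → inactive
F = F_att + ΣF_rep = (0.5350,-5.0700)
Δp = p'−p = (0.0669,-0.6338); α = Δx/Fx = (107/1600) / (107/200) = 1/8
check: Δy/Fy = (-507/800) / (-507/100) = 1/8 ✓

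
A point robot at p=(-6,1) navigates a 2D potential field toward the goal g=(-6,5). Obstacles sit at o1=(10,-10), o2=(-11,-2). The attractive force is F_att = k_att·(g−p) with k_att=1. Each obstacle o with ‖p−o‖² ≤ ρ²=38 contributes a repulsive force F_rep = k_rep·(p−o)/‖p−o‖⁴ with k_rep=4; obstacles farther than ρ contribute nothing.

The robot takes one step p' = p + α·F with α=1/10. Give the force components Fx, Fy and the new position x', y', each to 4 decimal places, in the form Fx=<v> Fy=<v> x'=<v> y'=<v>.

F_att = 1·(g−p) = 1·(0,4) = (0.0000,4.0000)
o1: d²=377 > ρ²=38 → inactive
o2: d²=34 ≤ ρ²=38; F_rep = 4·(5,3)/34² = (0.0173,0.0104)
F = F_att + ΣF_rep = (0.0173,4.0104)
p' = p + 1/10·F = (-5.9983,1.4010)

Fx=0.0173 Fy=4.0104 x'=-5.9983 y'=1.4010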